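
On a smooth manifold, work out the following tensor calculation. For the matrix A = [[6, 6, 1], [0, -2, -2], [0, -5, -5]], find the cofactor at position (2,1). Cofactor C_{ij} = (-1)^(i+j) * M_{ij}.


To find cofactor C_{21}, delete row 2 and column 1.
The resulting 2x2 submatrix is: [[6, 1], [-5, -5]]
Minor M_{21} = 6*-5 - 1*-5
  = -30 - -5 = -25
Sign = (-1)^(2+1) = (-1)^3 = -1
Cofactor C_{21} = -1 * -25 = 25

25


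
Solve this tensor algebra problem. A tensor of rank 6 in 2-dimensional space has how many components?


The number of components of a rank-r tensor in d dimensions is d^r.
Here d = 2 and r = 6.
2^6 = 64

64


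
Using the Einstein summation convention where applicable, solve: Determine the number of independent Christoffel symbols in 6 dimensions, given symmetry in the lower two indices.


Christoffel symbols Gamma^k_{ij} are symmetric in i,j, so there are d * d(d+1)/2 independent symbols.
d = 6
d(d+1)/2 = 6 * 7 / 2 = 21
Total = 6 * 21 = 126

126


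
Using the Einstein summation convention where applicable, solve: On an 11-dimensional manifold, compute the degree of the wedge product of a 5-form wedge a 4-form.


The degree of a wedge product is the sum of the degrees of the individual forms.
Degrees: 5, 4
Total degree = 5 + 4 = 9

9


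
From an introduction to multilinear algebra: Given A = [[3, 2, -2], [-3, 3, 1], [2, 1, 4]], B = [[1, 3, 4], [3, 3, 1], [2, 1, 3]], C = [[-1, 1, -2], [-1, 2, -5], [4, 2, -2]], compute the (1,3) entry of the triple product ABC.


(ABC)_{13} = sum_m (AB)_{1m} C_{m3}. First compute row 1 of AB.
(AB)_{11} = 3*1 + 2*3 + -2*2 = 5
(AB)_{12} = 3*3 + 2*3 + -2*1 = 13
(AB)_{13} = 3*4 + 2*1 + -2*3 = 8
Now contract with column 3 of C:
(AB)_{11} * C_{13} = 5 * -2 = -10
(AB)_{12} * C_{23} = 13 * -5 = -65
(AB)_{13} * C_{33} = 8 * -2 = -16
(ABC)_{13} = -10 + -65 + -16 = -91

-91


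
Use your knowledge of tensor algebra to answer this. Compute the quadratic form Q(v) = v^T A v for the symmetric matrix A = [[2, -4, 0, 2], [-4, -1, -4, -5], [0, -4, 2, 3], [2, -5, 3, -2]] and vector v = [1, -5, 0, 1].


First compute Av:
(Av)_1 = 2*1 + -4*-5 + 0*0 + 2*1 = 24
(Av)_2 = -4*1 + -1*-5 + -4*0 + -5*1 = -4
(Av)_3 = 0*1 + -4*-5 + 2*0 + 3*1 = 23
(Av)_4 = 2*1 + -5*-5 + 3*0 + -2*1 = 25
Av = [24, -4, 23, 25]
Then v^T (Av) = 1*24 + -5*-4 + 0*23 + 1*25
= 24 + 20 + 0 + 25 = 69

69


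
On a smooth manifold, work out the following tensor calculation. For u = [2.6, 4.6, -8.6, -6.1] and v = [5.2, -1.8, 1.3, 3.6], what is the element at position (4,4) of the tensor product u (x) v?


The outer product entry T_{ij} = u_i * v_j.
We need i=4, j=4.
u_4 = -6.1, v_4 = 3.6
T_{4,4} = -6.1 * 3.6 = -21.96

-21.96


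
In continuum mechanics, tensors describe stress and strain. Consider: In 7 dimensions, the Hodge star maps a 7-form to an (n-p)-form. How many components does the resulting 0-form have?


The Hodge dual of a p-form on an n-dimensional manifold is an (n-p)-form.
n = 7, p = 7, so dual degree = 7 - 7 = 0
The number of components is C(n, n-p) = C(7, 0) = 1

1


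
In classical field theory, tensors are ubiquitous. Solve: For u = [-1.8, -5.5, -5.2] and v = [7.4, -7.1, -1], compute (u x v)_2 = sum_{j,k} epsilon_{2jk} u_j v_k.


(u x v)_2 = sum_{j,k} epsilon_{2jk} u_j v_k. Only permutations of (1,2,3) contribute; the two non-zero terms are:
eps_{213} u_1 v_3 = -1 * -1.8 * -1 = -1.8
eps_{231} u_3 v_1 = 1 * -5.2 * 7.4 = -38.48
(u x v)_2 = -40.28

-40.28


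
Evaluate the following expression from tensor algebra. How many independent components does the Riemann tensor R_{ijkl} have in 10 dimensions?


The Riemann tensor in d dimensions has d^2(d^2 - 1)/12 independent components.
d = 10, so d^2 = 100
d^2 - 1 = 99
d^2(d^2 - 1) = 100 * 99 = 9900
Divide by 12: 9900 / 12 = 825

825


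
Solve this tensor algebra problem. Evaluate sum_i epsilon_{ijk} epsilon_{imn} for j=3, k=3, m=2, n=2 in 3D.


Using the identity: epsilon_{ijk} epsilon_{imn} = delta_{jm} delta_{kn} - delta_{jn} delta_{km}.
delta_{32} = 0
delta_{32} = 0
delta_{32} = 0
delta_{32} = 0
Result = 0 * 0 - 0 * 0 = 0 - 0 = 0

0


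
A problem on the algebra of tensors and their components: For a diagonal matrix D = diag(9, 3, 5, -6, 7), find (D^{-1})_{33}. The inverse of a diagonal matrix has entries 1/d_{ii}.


For a diagonal matrix, the inverse has entries (D^{-1})_{ii} = 1/d_{ii}.
The diagonal entries are: d_{11} = 9, d_{22} = 3, d_{33} = 5, d_{44} = -6, d_{55} = 7
We need (D^{-1})_{33} = 1/d_{33} = 1/5 = 1/5

1/5


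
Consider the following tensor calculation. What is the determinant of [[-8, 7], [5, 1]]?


For a 2x2 matrix [[a, b], [c, d]], det = a*d - b*c.
a = -8, b = 7, c = 5, d = 1
a*d = -8 * 1 = -8
b*c = 7 * 5 = 35
det = -8 - 35 = -43

-43


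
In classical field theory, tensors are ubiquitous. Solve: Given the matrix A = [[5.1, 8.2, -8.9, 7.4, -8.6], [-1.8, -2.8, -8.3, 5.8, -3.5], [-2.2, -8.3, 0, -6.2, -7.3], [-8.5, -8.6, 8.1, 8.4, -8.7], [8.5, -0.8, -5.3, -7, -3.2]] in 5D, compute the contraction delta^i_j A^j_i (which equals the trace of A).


The contraction (trace) of a rank-2 tensor is the sum of its diagonal elements.
Diagonal entries: A[1,1] = 5.1, A[2,2] = -2.8, A[3,3] = 0, A[4,4] = 8.4, A[5,5] = -3.2
Tr(A) = 5.1 + -2.8 + 0 + 8.4 + -3.2 = 7.5

7.5


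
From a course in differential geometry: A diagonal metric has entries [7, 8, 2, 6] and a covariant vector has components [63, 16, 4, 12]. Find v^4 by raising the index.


To raise an index with a diagonal metric: v^i = v_i / g_{ii}.
For index 4: v_4 = 12, g_{44} = 6
v^4 = 12 / 6 = 2

2


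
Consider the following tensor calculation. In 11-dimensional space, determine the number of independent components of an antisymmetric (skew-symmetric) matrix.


An antisymmetric rank-2 tensor satisfies A_{ij} = -A_{ji}, so diagonal entries are zero.
The independent components are the upper-triangular entries: C(n, 2) = n(n-1)/2.
n = 11
C(11, 2) = 11 * 10 / 2 = 110 / 2 = 55

55


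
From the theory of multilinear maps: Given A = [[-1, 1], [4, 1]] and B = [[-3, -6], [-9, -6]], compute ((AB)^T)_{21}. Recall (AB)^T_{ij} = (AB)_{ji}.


(AB)^T_{ij} = (AB)_{ji} = sum_k A_{jk} B_{ki}.
For i=2, j=1 we need (AB)_{12}:
A_{11} * B_{12} = -1 * -6 = 6
A_{12} * B_{22} = 1 * -6 = -6
Sum = 6 + -6 = 0

0


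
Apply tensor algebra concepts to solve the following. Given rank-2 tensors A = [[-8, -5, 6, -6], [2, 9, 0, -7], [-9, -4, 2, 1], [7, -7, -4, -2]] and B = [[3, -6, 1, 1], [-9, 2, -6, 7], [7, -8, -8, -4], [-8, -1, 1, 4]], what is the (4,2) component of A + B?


Tensor addition is component-wise: (A + B)_{ij} = A_{ij} + B_{ij}.
A_{42} = -7
B_{42} = -1
(A + B)_{42} = -7 + -1 = -8

-8


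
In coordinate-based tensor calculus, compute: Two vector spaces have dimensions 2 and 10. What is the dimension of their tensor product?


The dimension of a tensor product is the product of dimensions.
dim(V) = 2, dim(W) = 10
dim(V (x) W) = 2 * 10 = 20

20


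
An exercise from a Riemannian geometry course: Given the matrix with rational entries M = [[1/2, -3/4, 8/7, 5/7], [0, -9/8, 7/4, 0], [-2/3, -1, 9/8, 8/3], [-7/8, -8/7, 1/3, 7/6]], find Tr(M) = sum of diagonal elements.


The trace is the sum of diagonal entries.
Diagonal: M[1,1] = 1/2, M[2,2] = -9/8, M[3,3] = 9/8, M[4,4] = 7/6
Tr(M) = 1/2 + -9/8 + 9/8 + 7/6
Computing step by step:
After adding M[1,1]: 1/2
After adding M[2,2]: -5/8
After adding M[3,3]: 1/2
After adding M[4,4]: 5/3
Tr(M) = 5/3

5/3


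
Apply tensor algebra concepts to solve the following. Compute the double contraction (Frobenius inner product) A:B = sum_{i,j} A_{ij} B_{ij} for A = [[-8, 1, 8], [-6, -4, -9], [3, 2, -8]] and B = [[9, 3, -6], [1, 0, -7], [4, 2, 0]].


A:B = sum over all i,j of A_{ij} * B_{ij}.
Row 1: -8*9=-72, 1*3=3, 8*-6=-48 => row sum = -117
Row 2: -6*1=-6, -4*0=0, -9*-7=63 => row sum = 57
Row 3: 3*4=12, 2*2=4, -8*0=0 => row sum = 16
Total = -117 + 57 + 16 = -44

-44


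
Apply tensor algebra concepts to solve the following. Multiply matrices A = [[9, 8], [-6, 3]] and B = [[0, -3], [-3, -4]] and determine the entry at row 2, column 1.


(AB)_{ij} = sum_k A_{ik} B_{kj}.
For i=2, j=1:
A_{21} * B_{11} = -6 * 0 = 0
A_{22} * B_{21} = 3 * -3 = -9
Sum = 0 + -9 = -9

-9


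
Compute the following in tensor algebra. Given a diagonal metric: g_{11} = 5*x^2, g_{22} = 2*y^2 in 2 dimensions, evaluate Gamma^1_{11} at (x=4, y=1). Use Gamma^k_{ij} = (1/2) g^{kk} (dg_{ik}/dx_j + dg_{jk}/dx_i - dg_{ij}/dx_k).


For a diagonal metric, Gamma^k_{ij} = (1/2) g^{kk} (dg_{ik}/dx_j + dg_{jk}/dx_i - dg_{ij}/dx_k).
The metric is diagonal, so g_{ab} = 0 for a != b.
At the given point: g_{11} = 80, g_{22} = 2
g^{11} = 1/80
dg_{11}/dx_1 = dg_{11}/dx_1 = 40
dg_{11}/dx_1 = dg_{11}/dx_1 = 40
dg_{11}/dx_1 = dg_{11}/dx_1 = 40
Numerator = 40 + 40 - 40 = 40
Gamma^1_{11} = 40 / (2 * 80) = 1/4

1/4


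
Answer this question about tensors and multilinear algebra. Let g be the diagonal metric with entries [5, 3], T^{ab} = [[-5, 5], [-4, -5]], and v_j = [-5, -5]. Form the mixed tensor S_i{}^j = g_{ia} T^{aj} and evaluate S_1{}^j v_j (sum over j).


Step 1: lower the first index. For a diagonal metric, g_{ia} T^{aj} = g_{ii} T^{ij} (no sum on i).
g_{11} = 5
S_1{}^1 = 5 * T^{11} = 5 * -5 = -25
S_1{}^2 = 5 * T^{12} = 5 * 5 = 25
Step 2: contract S_1{}^j with v_j.
S_1{}^1 * v_1 = -25 * -5 = 125
S_1{}^2 * v_2 = 25 * -5 = -125
Result = 125 + -125 = 0

0


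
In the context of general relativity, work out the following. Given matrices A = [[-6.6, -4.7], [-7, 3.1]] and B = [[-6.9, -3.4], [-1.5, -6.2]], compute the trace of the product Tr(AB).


Tr(AB) = sum_i (AB)_{ii} where (AB)_{ii} = sum_k A_{ik} B_{ki}.
(AB)_{11} = -6.6*-6.9 + -4.7*-1.5 = 52.59
(AB)_{22} = -7*-3.4 + 3.1*-6.2 = 4.58
Tr(AB) = 52.59 + 4.58 = 57.17

57.17


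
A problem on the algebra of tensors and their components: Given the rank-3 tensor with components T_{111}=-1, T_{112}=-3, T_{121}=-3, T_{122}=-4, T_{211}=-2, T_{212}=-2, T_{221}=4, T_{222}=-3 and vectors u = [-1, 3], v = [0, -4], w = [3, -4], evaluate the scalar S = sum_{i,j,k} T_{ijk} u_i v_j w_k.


S = sum over i,j,k of T_{ijk} u_i v_j w_k. Expanding all 8 terms:
T_{111}*u_1*v_1*w_1 = -1*-1*0*3 = 0  (running total: 0)
T_{112}*u_1*v_1*w_2 = -3*-1*0*-4 = 0  (running total: 0)
T_{121}*u_1*v_2*w_1 = -3*-1*-4*3 = -36  (running total: -36)
T_{122}*u_1*v_2*w_2 = -4*-1*-4*-4 = 64  (running total: 28)
T_{211}*u_2*v_1*w_1 = -2*3*0*3 = 0  (running total: 28)
T_{212}*u_2*v_1*w_2 = -2*3*0*-4 = 0  (running total: 28)
T_{221}*u_2*v_2*w_1 = 4*3*-4*3 = -144  (running total: -116)
T_{222}*u_2*v_2*w_2 = -3*3*-4*-4 = -144  (running total: -260)
S = -260

-260


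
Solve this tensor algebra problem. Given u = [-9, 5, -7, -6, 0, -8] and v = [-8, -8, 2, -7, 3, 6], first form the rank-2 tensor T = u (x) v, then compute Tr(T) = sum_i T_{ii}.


The outer product gives T_{ij} = u_i v_j.
The trace (contraction) is Tr(T) = sum_i T_{ii} = sum_i u_i v_i.
Diagonal entries:
T_{11} = u_1 * v_1 = -9 * -8 = 72
T_{22} = u_2 * v_2 = 5 * -8 = -40
T_{33} = u_3 * v_3 = -7 * 2 = -14
T_{44} = u_4 * v_4 = -6 * -7 = 42
T_{55} = u_5 * v_5 = 0 * 3 = 0
T_{66} = u_6 * v_6 = -8 * 6 = -48
Tr(T) = 72 + -40 + -14 + 42 + 0 + -48 = 12

12


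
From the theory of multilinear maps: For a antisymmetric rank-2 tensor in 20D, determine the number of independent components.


A antisymmetric rank-2 tensor in d dimensions has d(d-1)/2 independent components.
d = 20
d(d-1)/2 = 20 * 19 / 2 = 380 / 2 = 190

190


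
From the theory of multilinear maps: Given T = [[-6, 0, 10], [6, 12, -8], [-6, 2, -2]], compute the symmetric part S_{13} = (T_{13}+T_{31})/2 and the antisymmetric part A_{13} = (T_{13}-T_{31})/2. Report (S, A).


T_{13} = 10
T_{31} = -6
S_{13} = (10 + -6)/2 = 4/2 = 2
A_{13} = (10 - -6)/2 = 16/2 = 8
Check: S + A = 2 + 8 = 10 = T_{13}.

(2, 8)


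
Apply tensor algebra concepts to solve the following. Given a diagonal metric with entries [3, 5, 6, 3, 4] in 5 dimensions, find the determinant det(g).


For a diagonal metric, the determinant is the product of diagonal entries.
Diagonal entries: 3, 5, 6, 3, 4
det(g) = 3 * 5 * 6 * 3 * 4 = 1080

1080


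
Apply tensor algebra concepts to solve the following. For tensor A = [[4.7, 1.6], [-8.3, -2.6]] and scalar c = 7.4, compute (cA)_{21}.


Scalar multiplication: (cA)_{ij} = c * A_{ij}.
c = 7.4
A_{21} = -8.3
(cA)_{21} = 7.4 * -8.3 = -61.42

-61.42


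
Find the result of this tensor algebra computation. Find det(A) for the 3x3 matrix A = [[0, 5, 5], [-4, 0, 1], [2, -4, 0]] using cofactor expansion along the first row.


Expanding along the first row, det(A) = a11*M_11 - a12*M_12 + a13*M_13, where M_1j is the (1,j) minor.
Minor M_11 = 0*0 - 1*-4 = 4
Minor M_12 = -4*0 - 1*2 = -2
Minor M_13 = -4*-4 - 0*2 = 16
det = 0*(4) - 5*(-2) + 5*(16)
    = 0 - -10 + 80
    = 90

90


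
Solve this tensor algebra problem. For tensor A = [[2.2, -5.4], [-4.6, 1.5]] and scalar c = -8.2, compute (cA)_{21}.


Scalar multiplication: (cA)_{ij} = c * A_{ij}.
c = -8.2
A_{21} = -4.6
(cA)_{21} = -8.2 * -4.6 = 37.72

37.72


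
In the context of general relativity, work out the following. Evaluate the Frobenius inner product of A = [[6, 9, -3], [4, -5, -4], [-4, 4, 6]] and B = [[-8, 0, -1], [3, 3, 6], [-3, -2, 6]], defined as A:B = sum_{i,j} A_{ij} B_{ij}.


A:B = sum over all i,j of A_{ij} * B_{ij}.
Row 1: 6*-8=-48, 9*0=0, -3*-1=3 => row sum = -45
Row 2: 4*3=12, -5*3=-15, -4*6=-24 => row sum = -27
Row 3: -4*-3=12, 4*-2=-8, 6*6=36 => row sum = 40
Total = -45 + -27 + 40 = -32

-32


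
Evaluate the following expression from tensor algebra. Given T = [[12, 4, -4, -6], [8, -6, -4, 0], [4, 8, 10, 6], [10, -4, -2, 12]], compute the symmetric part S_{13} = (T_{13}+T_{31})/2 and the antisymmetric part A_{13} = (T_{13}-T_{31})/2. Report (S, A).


T_{13} = -4
T_{31} = 4
S_{13} = (-4 + 4)/2 = 0/2 = 0
A_{13} = (-4 - 4)/2 = -8/2 = -4
Check: S + A = 0 + -4 = -4 = T_{13}.

(0, -4)


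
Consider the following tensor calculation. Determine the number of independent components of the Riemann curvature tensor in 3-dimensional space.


The Riemann tensor in d dimensions has d^2(d^2 - 1)/12 independent components.
d = 3, so d^2 = 9
d^2 - 1 = 8
d^2(d^2 - 1) = 9 * 8 = 72
Divide by 12: 72 / 12 = 6

6


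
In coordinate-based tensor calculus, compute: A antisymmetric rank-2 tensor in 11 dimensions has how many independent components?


A antisymmetric rank-2 tensor in d dimensions has d(d-1)/2 independent components.
d = 11
d(d-1)/2 = 11 * 10 / 2 = 110 / 2 = 55

55


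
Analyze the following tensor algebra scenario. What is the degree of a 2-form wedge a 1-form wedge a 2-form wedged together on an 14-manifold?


The degree of a wedge product is the sum of the degrees of the individual forms.
Degrees: 2, 1, 2
Total degree = 2 + 1 + 2 = 5

5


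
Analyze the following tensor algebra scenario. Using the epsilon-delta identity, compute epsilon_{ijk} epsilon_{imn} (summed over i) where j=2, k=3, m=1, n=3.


Using the identity: epsilon_{ijk} epsilon_{imn} = delta_{jm} delta_{kn} - delta_{jn} delta_{km}.
delta_{21} = 0
delta_{33} = 1
delta_{23} = 0
delta_{31} = 0
Result = 0 * 1 - 0 * 0 = 0 - 0 = 0

0


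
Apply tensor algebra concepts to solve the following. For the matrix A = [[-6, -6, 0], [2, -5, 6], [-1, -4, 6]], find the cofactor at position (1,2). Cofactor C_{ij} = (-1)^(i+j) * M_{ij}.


To find cofactor C_{12}, delete row 1 and column 2.
The resulting 2x2 submatrix is: [[2, 6], [-1, 6]]
Minor M_{12} = 2*6 - 6*-1
  = 12 - -6 = 18
Sign = (-1)^(1+2) = (-1)^3 = -1
Cofactor C_{12} = -1 * 18 = -18

-18


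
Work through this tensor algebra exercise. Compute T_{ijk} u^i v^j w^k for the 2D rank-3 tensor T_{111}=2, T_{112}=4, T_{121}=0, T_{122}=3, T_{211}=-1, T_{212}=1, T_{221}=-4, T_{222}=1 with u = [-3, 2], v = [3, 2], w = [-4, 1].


S = sum over i,j,k of T_{ijk} u_i v_j w_k. Expanding all 8 terms:
T_{111}*u_1*v_1*w_1 = 2*-3*3*-4 = 72  (running total: 72)
T_{112}*u_1*v_1*w_2 = 4*-3*3*1 = -36  (running total: 36)
T_{121}*u_1*v_2*w_1 = 0*-3*2*-4 = 0  (running total: 36)
T_{122}*u_1*v_2*w_2 = 3*-3*2*1 = -18  (running total: 18)
T_{211}*u_2*v_1*w_1 = -1*2*3*-4 = 24  (running total: 42)
T_{212}*u_2*v_1*w_2 = 1*2*3*1 = 6  (running total: 48)
T_{221}*u_2*v_2*w_1 = -4*2*2*-4 = 64  (running total: 112)
T_{222}*u_2*v_2*w_2 = 1*2*2*1 = 4  (running total: 116)
S = 116

116


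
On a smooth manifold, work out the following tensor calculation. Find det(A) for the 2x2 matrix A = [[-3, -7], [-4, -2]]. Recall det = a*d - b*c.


For a 2x2 matrix [[a, b], [c, d]], det = a*d - b*c.
a = -3, b = -7, c = -4, d = -2
a*d = -3 * -2 = 6
b*c = -7 * -4 = 28
det = 6 - 28 = -22

-22


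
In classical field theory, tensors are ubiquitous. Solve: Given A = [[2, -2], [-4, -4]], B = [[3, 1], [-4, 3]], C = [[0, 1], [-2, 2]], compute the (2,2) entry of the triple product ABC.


(ABC)_{22} = sum_m (AB)_{2m} C_{m2}. First compute row 2 of AB.
(AB)_{21} = -4*3 + -4*-4 = 4
(AB)_{22} = -4*1 + -4*3 = -16
Now contract with column 2 of C:
(AB)_{21} * C_{12} = 4 * 1 = 4
(AB)_{22} * C_{22} = -16 * 2 = -32
(ABC)_{22} = 4 + -32 = -28

-28


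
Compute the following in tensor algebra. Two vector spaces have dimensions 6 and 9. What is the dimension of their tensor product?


The dimension of a tensor product is the product of dimensions.
dim(V) = 6, dim(W) = 9
dim(V (x) W) = 6 * 9 = 54

54


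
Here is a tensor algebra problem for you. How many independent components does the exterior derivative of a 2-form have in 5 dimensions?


The exterior derivative of a p-form is a (p+1)-form.
Its number of independent components is C(n, p+1).
n = 5, p+1 = 3
C(5, 3) = 10

10


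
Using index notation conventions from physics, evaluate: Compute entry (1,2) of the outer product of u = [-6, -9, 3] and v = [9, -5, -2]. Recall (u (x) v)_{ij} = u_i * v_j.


The outer product entry T_{ij} = u_i * v_j.
We need i=1, j=2.
u_1 = -6, v_2 = -5
T_{1,2} = -6 * -5 = 30

30


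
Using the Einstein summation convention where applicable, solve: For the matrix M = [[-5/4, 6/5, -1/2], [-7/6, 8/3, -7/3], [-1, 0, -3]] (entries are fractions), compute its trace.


The trace is the sum of diagonal entries.
Diagonal: M[1,1] = -5/4, M[2,2] = 8/3, M[3,3] = -3
Tr(M) = -5/4 + 8/3 + -3
Computing step by step:
After adding M[1,1]: -5/4
After adding M[2,2]: 17/12
After adding M[3,3]: -19/12
Tr(M) = -19/12

-19/12


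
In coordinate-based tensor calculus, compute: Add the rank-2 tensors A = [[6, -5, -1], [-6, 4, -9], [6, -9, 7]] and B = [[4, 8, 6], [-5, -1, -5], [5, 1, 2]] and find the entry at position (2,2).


Tensor addition is component-wise: (A + B)_{ij} = A_{ij} + B_{ij}.
A_{22} = 4
B_{22} = -1
(A + B)_{22} = 4 + -1 = 3

3


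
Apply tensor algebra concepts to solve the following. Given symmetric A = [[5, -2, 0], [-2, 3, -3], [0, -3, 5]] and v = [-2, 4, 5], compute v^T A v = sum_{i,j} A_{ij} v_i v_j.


First compute Av:
(Av)_1 = 5*-2 + -2*4 + 0*5 = -18
(Av)_2 = -2*-2 + 3*4 + -3*5 = 1
(Av)_3 = 0*-2 + -3*4 + 5*5 = 13
Av = [-18, 1, 13]
Then v^T (Av) = -2*-18 + 4*1 + 5*13
= 36 + 4 + 65 = 105

105


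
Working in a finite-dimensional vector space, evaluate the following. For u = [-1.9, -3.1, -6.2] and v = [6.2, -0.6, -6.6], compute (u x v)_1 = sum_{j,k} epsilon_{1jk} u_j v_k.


(u x v)_1 = sum_{j,k} epsilon_{1jk} u_j v_k. Only permutations of (1,2,3) contribute; the two non-zero terms are:
eps_{123} u_2 v_3 = 1 * -3.1 * -6.6 = 20.46
eps_{132} u_3 v_2 = -1 * -6.2 * -0.6 = -3.72
(u x v)_1 = 16.74

16.74


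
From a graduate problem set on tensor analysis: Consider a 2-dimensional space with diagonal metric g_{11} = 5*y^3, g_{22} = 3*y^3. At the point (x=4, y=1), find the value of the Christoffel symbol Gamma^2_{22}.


For a diagonal metric, Gamma^k_{ij} = (1/2) g^{kk} (dg_{ik}/dx_j + dg_{jk}/dx_i - dg_{ij}/dx_k).
The metric is diagonal, so g_{ab} = 0 for a != b.
At the given point: g_{11} = 5, g_{22} = 3
g^{22} = 1/3
dg_{22}/dx_2 = dg_{22}/dx_2 = 9
dg_{22}/dx_2 = dg_{22}/dx_2 = 9
dg_{22}/dx_2 = dg_{22}/dx_2 = 9
Numerator = 9 + 9 - 9 = 9
Gamma^2_{22} = 9 / (2 * 3) = 3/2

3/2


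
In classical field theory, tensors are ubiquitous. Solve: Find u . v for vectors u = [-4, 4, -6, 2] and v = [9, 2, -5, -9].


The inner product u . v = sum of u_i * v_i.
Term-by-term: -4 * 9, 4 * 2, -6 * -5, 2 * -9
Products: -36, 8, 30, -18
Sum = -36 + 8 + 30 + -18 = -16

-16


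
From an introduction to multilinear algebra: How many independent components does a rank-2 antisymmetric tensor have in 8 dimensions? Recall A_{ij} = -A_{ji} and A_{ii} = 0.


An antisymmetric rank-2 tensor satisfies A_{ij} = -A_{ji}, so diagonal entries are zero.
The independent components are the upper-triangular entries: C(n, 2) = n(n-1)/2.
n = 8
C(8, 2) = 8 * 7 / 2 = 56 / 2 = 28

28


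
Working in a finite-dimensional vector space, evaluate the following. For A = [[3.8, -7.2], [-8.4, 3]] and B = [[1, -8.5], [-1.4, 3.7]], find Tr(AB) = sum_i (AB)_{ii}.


Tr(AB) = sum_i (AB)_{ii} where (AB)_{ii} = sum_k A_{ik} B_{ki}.
(AB)_{11} = 3.8*1 + -7.2*-1.4 = 13.88
(AB)_{22} = -8.4*-8.5 + 3*3.7 = 82.5
Tr(AB) = 13.88 + 82.5 = 96.38

96.38


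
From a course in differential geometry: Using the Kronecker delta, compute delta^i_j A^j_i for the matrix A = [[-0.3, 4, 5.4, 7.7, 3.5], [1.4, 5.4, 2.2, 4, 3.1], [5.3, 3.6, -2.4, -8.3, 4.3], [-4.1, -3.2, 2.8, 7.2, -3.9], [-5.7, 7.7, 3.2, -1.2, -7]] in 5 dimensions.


The contraction (trace) of a rank-2 tensor is the sum of its diagonal elements.
Diagonal entries: A[1,1] = -0.3, A[2,2] = 5.4, A[3,3] = -2.4, A[4,4] = 7.2, A[5,5] = -7
Tr(A) = -0.3 + 5.4 + -2.4 + 7.2 + -7 = 2.9

2.9


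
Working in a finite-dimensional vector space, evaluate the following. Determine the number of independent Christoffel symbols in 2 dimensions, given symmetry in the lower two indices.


Christoffel symbols Gamma^k_{ij} are symmetric in i,j, so there are d * d(d+1)/2 independent symbols.
d = 2
d(d+1)/2 = 2 * 3 / 2 = 3
Total = 2 * 3 = 6

6


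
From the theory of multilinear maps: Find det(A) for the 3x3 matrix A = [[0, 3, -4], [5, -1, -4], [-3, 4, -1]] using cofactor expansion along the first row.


Expanding along the first row, det(A) = a11*M_11 - a12*M_12 + a13*M_13, where M_1j is the (1,j) minor.
Minor M_11 = -1*-1 - -4*4 = 17
Minor M_12 = 5*-1 - -4*-3 = -17
Minor M_13 = 5*4 - -1*-3 = 17
det = 0*(17) - 3*(-17) + -4*(17)
    = 0 - -51 + -68
    = -17

-17


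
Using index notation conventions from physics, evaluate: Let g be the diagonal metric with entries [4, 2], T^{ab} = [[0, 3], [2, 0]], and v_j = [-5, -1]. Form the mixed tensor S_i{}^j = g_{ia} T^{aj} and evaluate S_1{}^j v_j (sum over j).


Step 1: lower the first index. For a diagonal metric, g_{ia} T^{aj} = g_{ii} T^{ij} (no sum on i).
g_{11} = 4
S_1{}^1 = 4 * T^{11} = 4 * 0 = 0
S_1{}^2 = 4 * T^{12} = 4 * 3 = 12
Step 2: contract S_1{}^j with v_j.
S_1{}^1 * v_1 = 0 * -5 = 0
S_1{}^2 * v_2 = 12 * -1 = -12
Result = 0 + -12 = -12

-12


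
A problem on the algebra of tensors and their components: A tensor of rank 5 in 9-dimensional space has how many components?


The number of components of a rank-r tensor in d dimensions is d^r.
Here d = 9 and r = 5.
9^5 = 59049

59049


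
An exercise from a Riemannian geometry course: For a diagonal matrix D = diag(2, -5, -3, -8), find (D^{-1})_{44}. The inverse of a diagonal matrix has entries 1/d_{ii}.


For a diagonal matrix, the inverse has entries (D^{-1})_{ii} = 1/d_{ii}.
The diagonal entries are: d_{11} = 2, d_{22} = -5, d_{33} = -3, d_{44} = -8
We need (D^{-1})_{44} = 1/d_{44} = 1/-8 = -1/8

-1/8


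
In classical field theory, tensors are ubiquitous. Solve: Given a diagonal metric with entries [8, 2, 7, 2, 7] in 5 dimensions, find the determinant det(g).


For a diagonal metric, the determinant is the product of diagonal entries.
Diagonal entries: 8, 2, 7, 2, 7
det(g) = 8 * 2 * 7 * 2 * 7 = 1568

1568


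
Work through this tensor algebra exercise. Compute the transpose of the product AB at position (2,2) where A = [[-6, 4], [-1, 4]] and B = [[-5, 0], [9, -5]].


(AB)^T_{ij} = (AB)_{ji} = sum_k A_{jk} B_{ki}.
For i=2, j=2 we need (AB)_{22}:
A_{21} * B_{12} = -1 * 0 = 0
A_{22} * B_{22} = 4 * -5 = -20
Sum = 0 + -20 = -20

-20


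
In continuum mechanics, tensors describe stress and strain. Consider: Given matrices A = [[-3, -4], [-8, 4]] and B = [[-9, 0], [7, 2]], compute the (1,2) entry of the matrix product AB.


(AB)_{ij} = sum_k A_{ik} B_{kj}.
For i=1, j=2:
A_{11} * B_{12} = -3 * 0 = 0
A_{12} * B_{22} = -4 * 2 = -8
Sum = 0 + -8 = -8

-8


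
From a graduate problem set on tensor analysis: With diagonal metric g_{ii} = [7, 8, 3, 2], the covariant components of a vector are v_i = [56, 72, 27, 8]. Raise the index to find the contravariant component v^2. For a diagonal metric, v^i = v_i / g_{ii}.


To raise an index with a diagonal metric: v^i = v_i / g_{ii}.
For index 2: v_2 = 72, g_{22} = 8
v^2 = 72 / 8 = 9

9


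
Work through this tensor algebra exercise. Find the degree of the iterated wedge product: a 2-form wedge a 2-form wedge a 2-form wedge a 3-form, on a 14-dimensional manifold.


The degree of a wedge product is the sum of the degrees of the individual forms.
Degrees: 2, 2, 2, 3
Total degree = 2 + 2 + 2 + 3 = 9

9


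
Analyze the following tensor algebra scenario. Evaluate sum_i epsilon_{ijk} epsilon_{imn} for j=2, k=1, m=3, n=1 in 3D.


Using the identity: epsilon_{ijk} epsilon_{imn} = delta_{jm} delta_{kn} - delta_{jn} delta_{km}.
delta_{23} = 0
delta_{11} = 1
delta_{21} = 0
delta_{13} = 0
Result = 0 * 1 - 0 * 0 = 0 - 0 = 0

0


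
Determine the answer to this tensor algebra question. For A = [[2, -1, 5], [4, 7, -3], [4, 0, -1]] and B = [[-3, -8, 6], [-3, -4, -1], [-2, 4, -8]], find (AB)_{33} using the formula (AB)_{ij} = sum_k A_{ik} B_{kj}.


(AB)_{ij} = sum_k A_{ik} B_{kj}.
For i=3, j=3:
A_{31} * B_{13} = 4 * 6 = 24
A_{32} * B_{23} = 0 * -1 = 0
A_{33} * B_{33} = -1 * -8 = 8
Sum = 24 + 0 + 8 = 32

32


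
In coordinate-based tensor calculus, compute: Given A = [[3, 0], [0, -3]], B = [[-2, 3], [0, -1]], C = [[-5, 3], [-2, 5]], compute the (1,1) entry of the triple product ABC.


(ABC)_{11} = sum_m (AB)_{1m} C_{m1}. First compute row 1 of AB.
(AB)_{11} = 3*-2 + 0*0 = -6
(AB)_{12} = 3*3 + 0*-1 = 9
Now contract with column 1 of C:
(AB)_{11} * C_{11} = -6 * -5 = 30
(AB)_{12} * C_{21} = 9 * -2 = -18
(ABC)_{11} = 30 + -18 = 12

12


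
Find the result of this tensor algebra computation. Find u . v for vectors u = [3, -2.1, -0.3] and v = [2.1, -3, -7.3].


The inner product u . v = sum of u_i * v_i.
Term-by-term: 3 * 2.1, -2.1 * -3, -0.3 * -7.3
Products: 6.3, 6.3, 2.19
Sum = 6.3 + 6.3 + 2.19 = 14.79

14.79


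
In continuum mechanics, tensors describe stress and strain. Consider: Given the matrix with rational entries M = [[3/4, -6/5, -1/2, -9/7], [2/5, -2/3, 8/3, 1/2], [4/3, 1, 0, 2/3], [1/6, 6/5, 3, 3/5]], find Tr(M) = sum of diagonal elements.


The trace is the sum of diagonal entries.
Diagonal: M[1,1] = 3/4, M[2,2] = -2/3, M[3,3] = 0, M[4,4] = 3/5
Tr(M) = 3/4 + -2/3 + 0 + 3/5
Computing step by step:
After adding M[1,1]: 3/4
After adding M[2,2]: 1/12
After adding M[3,3]: 1/12
After adding M[4,4]: 41/60
Tr(M) = 41/60

41/60


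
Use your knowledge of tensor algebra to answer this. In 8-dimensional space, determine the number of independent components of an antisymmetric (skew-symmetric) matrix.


An antisymmetric rank-2 tensor satisfies A_{ij} = -A_{ji}, so diagonal entries are zero.
The independent components are the upper-triangular entries: C(n, 2) = n(n-1)/2.
n = 8
C(8, 2) = 8 * 7 / 2 = 56 / 2 = 28

28


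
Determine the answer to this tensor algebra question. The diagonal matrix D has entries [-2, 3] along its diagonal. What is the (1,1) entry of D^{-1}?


For a diagonal matrix, the inverse has entries (D^{-1})_{ii} = 1/d_{ii}.
The diagonal entries are: d_{11} = -2, d_{22} = 3
We need (D^{-1})_{11} = 1/d_{11} = 1/-2 = -1/2

-1/2


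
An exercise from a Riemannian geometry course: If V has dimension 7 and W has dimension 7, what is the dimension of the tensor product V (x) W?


The dimension of a tensor product is the product of dimensions.
dim(V) = 7, dim(W) = 7
dim(V (x) W) = 7 * 7 = 49

49


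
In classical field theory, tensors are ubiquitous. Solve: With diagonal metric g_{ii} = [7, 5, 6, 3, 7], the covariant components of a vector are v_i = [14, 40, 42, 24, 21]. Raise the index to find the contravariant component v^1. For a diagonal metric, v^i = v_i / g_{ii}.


To raise an index with a diagonal metric: v^i = v_i / g_{ii}.
For index 1: v_1 = 14, g_{11} = 7
v^1 = 14 / 7 = 2

2


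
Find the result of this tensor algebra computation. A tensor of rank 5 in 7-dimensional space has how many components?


The number of components of a rank-r tensor in d dimensions is d^r.
Here d = 7 and r = 5.
7^5 = 16807

16807


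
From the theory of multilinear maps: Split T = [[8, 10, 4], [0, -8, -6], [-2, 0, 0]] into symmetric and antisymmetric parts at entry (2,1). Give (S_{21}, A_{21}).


T_{21} = 0
T_{12} = 10
S_{21} = (0 + 10)/2 = 10/2 = 5
A_{21} = (0 - 10)/2 = -10/2 = -5
Check: S + A = 5 + -5 = 0 = T_{21}.

(5, -5)


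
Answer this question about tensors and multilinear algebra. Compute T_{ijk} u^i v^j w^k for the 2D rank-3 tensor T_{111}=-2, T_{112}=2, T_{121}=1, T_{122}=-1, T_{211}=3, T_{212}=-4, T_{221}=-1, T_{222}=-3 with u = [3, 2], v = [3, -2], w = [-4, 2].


S = sum over i,j,k of T_{ijk} u_i v_j w_k. Expanding all 8 terms:
T_{111}*u_1*v_1*w_1 = -2*3*3*-4 = 72  (running total: 72)
T_{112}*u_1*v_1*w_2 = 2*3*3*2 = 36  (running total: 108)
T_{121}*u_1*v_2*w_1 = 1*3*-2*-4 = 24  (running total: 132)
T_{122}*u_1*v_2*w_2 = -1*3*-2*2 = 12  (running total: 144)
T_{211}*u_2*v_1*w_1 = 3*2*3*-4 = -72  (running total: 72)
T_{212}*u_2*v_1*w_2 = -4*2*3*2 = -48  (running total: 24)
T_{221}*u_2*v_2*w_1 = -1*2*-2*-4 = -16  (running total: 8)
T_{222}*u_2*v_2*w_2 = -3*2*-2*2 = 24  (running total: 32)
S = 32

32


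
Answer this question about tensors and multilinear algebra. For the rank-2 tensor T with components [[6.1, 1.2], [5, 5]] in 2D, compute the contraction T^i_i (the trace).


The contraction (trace) of a rank-2 tensor is the sum of its diagonal elements.
Diagonal entries: A[1,1] = 6.1, A[2,2] = 5
Tr(A) = 6.1 + 5 = 11.1

11.1


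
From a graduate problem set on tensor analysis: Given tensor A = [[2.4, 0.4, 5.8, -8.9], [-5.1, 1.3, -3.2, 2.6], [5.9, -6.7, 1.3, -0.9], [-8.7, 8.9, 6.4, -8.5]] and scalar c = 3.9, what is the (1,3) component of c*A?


Scalar multiplication: (cA)_{ij} = c * A_{ij}.
c = 3.9
A_{13} = 5.8
(cA)_{13} = 3.9 * 5.8 = 22.62

22.62


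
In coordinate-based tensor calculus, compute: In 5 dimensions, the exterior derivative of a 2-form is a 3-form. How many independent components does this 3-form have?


The exterior derivative of a p-form is a (p+1)-form.
Its number of independent components is C(n, p+1).
n = 5, p+1 = 3
C(5, 3) = 10

10


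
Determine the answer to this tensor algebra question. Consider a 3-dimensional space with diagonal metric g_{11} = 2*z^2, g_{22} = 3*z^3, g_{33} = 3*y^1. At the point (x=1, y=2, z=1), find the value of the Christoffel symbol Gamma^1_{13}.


For a diagonal metric, Gamma^k_{ij} = (1/2) g^{kk} (dg_{ik}/dx_j + dg_{jk}/dx_i - dg_{ij}/dx_k).
The metric is diagonal, so g_{ab} = 0 for a != b.
At the given point: g_{11} = 2, g_{22} = 3, g_{33} = 6
g^{11} = 1/2
dg_{11}/dx_3 = dg_{11}/dx_3 = 4
dg_{31}/dx_1 = 0 (off-diagonal)
dg_{13}/dx_1 = 0 (off-diagonal)
Numerator = 4 + 0 - 0 = 4
Gamma^1_{13} = 4 / (2 * 2) = 1

1


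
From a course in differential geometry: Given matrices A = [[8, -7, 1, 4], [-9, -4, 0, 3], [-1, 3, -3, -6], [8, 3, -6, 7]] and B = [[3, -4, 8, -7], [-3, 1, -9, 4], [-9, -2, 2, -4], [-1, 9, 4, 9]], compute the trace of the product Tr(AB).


Tr(AB) = sum_i (AB)_{ii} where (AB)_{ii} = sum_k A_{ik} B_{ki}.
(AB)_{11} = 8*3 + -7*-3 + 1*-9 + 4*-1 = 32
(AB)_{22} = -9*-4 + -4*1 + 0*-2 + 3*9 = 59
(AB)_{33} = -1*8 + 3*-9 + -3*2 + -6*4 = -65
(AB)_{44} = 8*-7 + 3*4 + -6*-4 + 7*9 = 43
Tr(AB) = 32 + 59 + -65 + 43 = 69

69


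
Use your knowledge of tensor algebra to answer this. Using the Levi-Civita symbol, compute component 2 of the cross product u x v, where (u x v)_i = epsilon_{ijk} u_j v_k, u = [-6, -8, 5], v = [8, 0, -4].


(u x v)_2 = sum_{j,k} epsilon_{2jk} u_j v_k. Only permutations of (1,2,3) contribute; the two non-zero terms are:
eps_{213} u_1 v_3 = -1 * -6 * -4 = -24
eps_{231} u_3 v_1 = 1 * 5 * 8 = 40
(u x v)_2 = 16

16


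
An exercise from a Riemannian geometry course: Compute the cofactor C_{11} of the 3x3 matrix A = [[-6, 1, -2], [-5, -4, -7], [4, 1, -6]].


To find cofactor C_{11}, delete row 1 and column 1.
The resulting 2x2 submatrix is: [[-4, -7], [1, -6]]
Minor M_{11} = -4*-6 - -7*1
  = 24 - -7 = 31
Sign = (-1)^(1+1) = (-1)^2 = 1
Cofactor C_{11} = 1 * 31 = 31

31


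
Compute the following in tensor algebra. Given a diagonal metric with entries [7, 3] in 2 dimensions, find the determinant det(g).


For a diagonal metric, the determinant is the product of diagonal entries.
Diagonal entries: 7, 3
det(g) = 7 * 3 = 21

21


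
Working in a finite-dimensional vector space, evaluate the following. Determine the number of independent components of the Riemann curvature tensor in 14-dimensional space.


The Riemann tensor in d dimensions has d^2(d^2 - 1)/12 independent components.
d = 14, so d^2 = 196
d^2 - 1 = 195
d^2(d^2 - 1) = 196 * 195 = 38220
Divide by 12: 38220 / 12 = 3185

3185


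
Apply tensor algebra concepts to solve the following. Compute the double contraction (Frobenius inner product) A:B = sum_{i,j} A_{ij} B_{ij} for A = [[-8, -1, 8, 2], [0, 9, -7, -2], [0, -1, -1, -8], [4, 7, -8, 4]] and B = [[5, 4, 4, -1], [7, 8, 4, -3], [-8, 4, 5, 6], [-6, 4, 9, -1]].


A:B = sum over all i,j of A_{ij} * B_{ij}.
Row 1: -8*5=-40, -1*4=-4, 8*4=32, 2*-1=-2 => row sum = -14
Row 2: 0*7=0, 9*8=72, -7*4=-28, -2*-3=6 => row sum = 50
Row 3: 0*-8=0, -1*4=-4, -1*5=-5, -8*6=-48 => row sum = -57
Row 4: 4*-6=-24, 7*4=28, -8*9=-72, 4*-1=-4 => row sum = -72
Total = -14 + 50 + -57 + -72 = -93

-93


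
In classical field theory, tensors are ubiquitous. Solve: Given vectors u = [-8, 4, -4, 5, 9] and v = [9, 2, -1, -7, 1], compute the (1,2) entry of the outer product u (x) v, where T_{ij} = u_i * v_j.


The outer product entry T_{ij} = u_i * v_j.
We need i=1, j=2.
u_1 = -8, v_2 = 2
T_{1,2} = -8 * 2 = -16

-16


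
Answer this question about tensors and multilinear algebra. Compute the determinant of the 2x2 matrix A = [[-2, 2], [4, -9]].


For a 2x2 matrix [[a, b], [c, d]], det = a*d - b*c.
a = -2, b = 2, c = 4, d = -9
a*d = -2 * -9 = 18
b*c = 2 * 4 = 8
det = 18 - 8 = 10

10


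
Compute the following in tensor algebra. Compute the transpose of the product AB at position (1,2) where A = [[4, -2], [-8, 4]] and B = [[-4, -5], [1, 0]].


(AB)^T_{ij} = (AB)_{ji} = sum_k A_{jk} B_{ki}.
For i=1, j=2 we need (AB)_{21}:
A_{21} * B_{11} = -8 * -4 = 32
A_{22} * B_{21} = 4 * 1 = 4
Sum = 32 + 4 = 36

36


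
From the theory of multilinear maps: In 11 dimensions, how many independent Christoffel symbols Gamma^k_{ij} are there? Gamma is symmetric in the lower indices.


Christoffel symbols Gamma^k_{ij} are symmetric in i,j, so there are d * d(d+1)/2 independent symbols.
d = 11
d(d+1)/2 = 11 * 12 / 2 = 66
Total = 11 * 66 = 726

726


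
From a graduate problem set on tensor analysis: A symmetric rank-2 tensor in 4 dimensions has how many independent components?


A symmetric rank-2 tensor in d dimensions has d(d+1)/2 independent components.
d = 4
d(d+1)/2 = 4 * 5 / 2 = 20 / 2 = 10

10


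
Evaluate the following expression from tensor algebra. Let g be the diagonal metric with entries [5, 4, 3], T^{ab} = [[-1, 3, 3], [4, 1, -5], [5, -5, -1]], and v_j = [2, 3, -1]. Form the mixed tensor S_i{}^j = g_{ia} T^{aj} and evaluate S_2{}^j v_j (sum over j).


Step 1: lower the first index. For a diagonal metric, g_{ia} T^{aj} = g_{ii} T^{ij} (no sum on i).
g_{22} = 4
S_2{}^1 = 4 * T^{21} = 4 * 4 = 16
S_2{}^2 = 4 * T^{22} = 4 * 1 = 4
S_2{}^3 = 4 * T^{23} = 4 * -5 = -20
Step 2: contract S_2{}^j with v_j.
S_2{}^1 * v_1 = 16 * 2 = 32
S_2{}^2 * v_2 = 4 * 3 = 12
S_2{}^3 * v_3 = -20 * -1 = 20
Result = 32 + 12 + 20 = 64

64


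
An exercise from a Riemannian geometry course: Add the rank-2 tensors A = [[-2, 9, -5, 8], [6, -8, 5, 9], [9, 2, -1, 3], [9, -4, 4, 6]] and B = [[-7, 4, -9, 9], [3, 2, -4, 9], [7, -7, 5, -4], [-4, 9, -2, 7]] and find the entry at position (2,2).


Tensor addition is component-wise: (A + B)_{ij} = A_{ij} + B_{ij}.
A_{22} = -8
B_{22} = 2
(A + B)_{22} = -8 + 2 = -6

-6


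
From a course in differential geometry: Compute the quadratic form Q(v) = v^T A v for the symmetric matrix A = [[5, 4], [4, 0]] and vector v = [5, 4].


First compute Av:
(Av)_1 = 5*5 + 4*4 = 41
(Av)_2 = 4*5 + 0*4 = 20
Av = [41, 20]
Then v^T (Av) = 5*41 + 4*20
= 205 + 80 = 285

285


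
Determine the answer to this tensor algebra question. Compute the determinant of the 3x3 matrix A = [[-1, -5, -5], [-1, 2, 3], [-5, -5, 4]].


Expanding along the first row, det(A) = a11*M_11 - a12*M_12 + a13*M_13, where M_1j is the (1,j) minor.
Minor M_11 = 2*4 - 3*-5 = 23
Minor M_12 = -1*4 - 3*-5 = 11
Minor M_13 = -1*-5 - 2*-5 = 15
det = -1*(23) - -5*(11) + -5*(15)
    = -23 - -55 + -75
    = -43

-43


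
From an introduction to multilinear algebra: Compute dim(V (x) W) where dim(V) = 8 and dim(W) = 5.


The dimension of a tensor product is the product of dimensions.
dim(V) = 8, dim(W) = 5
dim(V (x) W) = 8 * 5 = 40

40


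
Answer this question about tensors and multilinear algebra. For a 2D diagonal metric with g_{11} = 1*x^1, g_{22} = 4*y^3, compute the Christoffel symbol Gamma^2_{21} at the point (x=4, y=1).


For a diagonal metric, Gamma^k_{ij} = (1/2) g^{kk} (dg_{ik}/dx_j + dg_{jk}/dx_i - dg_{ij}/dx_k).
The metric is diagonal, so g_{ab} = 0 for a != b.
At the given point: g_{11} = 4, g_{22} = 4
g^{22} = 1/4
dg_{22}/dx_1 = dg_{22}/dx_1 = 0
dg_{12}/dx_2 = 0 (off-diagonal)
dg_{21}/dx_2 = 0 (off-diagonal)
Numerator = 0 + 0 - 0 = 0
Gamma^2_{21} = 0 / (2 * 4) = 0

0


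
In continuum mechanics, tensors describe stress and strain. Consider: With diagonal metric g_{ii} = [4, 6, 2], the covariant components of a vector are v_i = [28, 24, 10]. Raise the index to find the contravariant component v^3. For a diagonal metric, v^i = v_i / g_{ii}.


To raise an index with a diagonal metric: v^i = v_i / g_{ii}.
For index 3: v_3 = 10, g_{33} = 2
v^3 = 10 / 2 = 5

5


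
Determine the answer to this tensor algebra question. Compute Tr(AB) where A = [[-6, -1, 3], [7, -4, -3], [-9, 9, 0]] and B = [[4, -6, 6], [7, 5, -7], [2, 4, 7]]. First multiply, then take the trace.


Tr(AB) = sum_i (AB)_{ii} where (AB)_{ii} = sum_k A_{ik} B_{ki}.
(AB)_{11} = -6*4 + -1*7 + 3*2 = -25
(AB)_{22} = 7*-6 + -4*5 + -3*4 = -74
(AB)_{33} = -9*6 + 9*-7 + 0*7 = -117
Tr(AB) = -25 + -74 + -117 = -216

-216


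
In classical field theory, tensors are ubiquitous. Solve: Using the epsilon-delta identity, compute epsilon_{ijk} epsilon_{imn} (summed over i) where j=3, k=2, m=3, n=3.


Using the identity: epsilon_{ijk} epsilon_{imn} = delta_{jm} delta_{kn} - delta_{jn} delta_{km}.
delta_{33} = 1
delta_{23} = 0
delta_{33} = 1
delta_{23} = 0
Result = 1 * 0 - 1 * 0 = 0 - 0 = 0

0


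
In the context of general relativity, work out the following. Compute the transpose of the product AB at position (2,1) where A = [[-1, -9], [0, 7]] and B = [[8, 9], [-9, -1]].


(AB)^T_{ij} = (AB)_{ji} = sum_k A_{jk} B_{ki}.
For i=2, j=1 we need (AB)_{12}:
A_{11} * B_{12} = -1 * 9 = -9
A_{12} * B_{22} = -9 * -1 = 9
Sum = -9 + 9 = 0

0


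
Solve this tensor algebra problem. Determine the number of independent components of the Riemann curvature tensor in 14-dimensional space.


The Riemann tensor in d dimensions has d^2(d^2 - 1)/12 independent components.
d = 14, so d^2 = 196
d^2 - 1 = 195
d^2(d^2 - 1) = 196 * 195 = 38220
Divide by 12: 38220 / 12 = 3185

3185
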